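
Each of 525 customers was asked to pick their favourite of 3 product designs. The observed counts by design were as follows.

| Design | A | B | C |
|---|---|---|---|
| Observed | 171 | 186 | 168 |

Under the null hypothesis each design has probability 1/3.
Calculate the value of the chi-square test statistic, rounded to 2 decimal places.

1.06

Expected count for each of the 3 categories: 525/3 = 175.
A: (171 − 175)²/175 = 16/175 = 0.091
B: (186 − 175)²/175 = 121/175 = 0.691
C: (168 − 175)²/175 = 49/175 = 0.280
Sum = 1.06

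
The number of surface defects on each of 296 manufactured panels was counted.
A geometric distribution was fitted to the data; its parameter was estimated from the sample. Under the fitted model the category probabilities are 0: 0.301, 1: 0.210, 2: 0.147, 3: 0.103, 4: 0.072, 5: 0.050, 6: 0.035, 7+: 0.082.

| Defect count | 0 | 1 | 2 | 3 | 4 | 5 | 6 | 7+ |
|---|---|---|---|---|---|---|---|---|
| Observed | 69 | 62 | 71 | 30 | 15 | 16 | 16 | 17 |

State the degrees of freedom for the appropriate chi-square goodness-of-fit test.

6

There are k = 8 categories and 1 parameter estimated from the data, so df = 8 − 1 − 1 = 6.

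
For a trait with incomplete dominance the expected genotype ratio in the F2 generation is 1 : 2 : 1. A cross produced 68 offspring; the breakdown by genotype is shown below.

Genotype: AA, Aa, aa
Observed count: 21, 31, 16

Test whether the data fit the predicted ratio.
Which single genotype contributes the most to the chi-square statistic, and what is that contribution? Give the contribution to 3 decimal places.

Ratio total = 4. Expected counts: 68×1/4 = 17, 68×2/4 = 34, 68×1/4 = 17.
AA: (21 − 17)²/17 = 16/17 = 0.9412
Aa: (31 − 34)²/34 = 9/34 = 0.2647
aa: (16 − 17)²/17 = 1/17 = 0.0588
The largest term is for AA: 0.941.

AA, 0.941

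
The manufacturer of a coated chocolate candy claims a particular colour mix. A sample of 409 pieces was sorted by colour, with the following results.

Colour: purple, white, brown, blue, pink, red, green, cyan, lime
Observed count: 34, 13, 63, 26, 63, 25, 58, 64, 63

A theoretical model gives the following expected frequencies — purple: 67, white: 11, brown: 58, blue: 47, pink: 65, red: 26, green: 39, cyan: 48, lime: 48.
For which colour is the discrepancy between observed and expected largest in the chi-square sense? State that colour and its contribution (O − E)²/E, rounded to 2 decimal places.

purple, 16.25

χ² = (34−67)²/67 + (13−11)²/11 + (63−58)²/58 + (26−47)²/47 + (63−65)²/65 + (25−26)²/26 + (58−39)²/39 + (64−48)²/48 + (63−48)²/48
   = 16.254 + 0.364 + 0.431 + 9.383 + 0.062 + 0.038 + 9.256 + 5.333 + 4.688
The largest term is for purple: 16.25.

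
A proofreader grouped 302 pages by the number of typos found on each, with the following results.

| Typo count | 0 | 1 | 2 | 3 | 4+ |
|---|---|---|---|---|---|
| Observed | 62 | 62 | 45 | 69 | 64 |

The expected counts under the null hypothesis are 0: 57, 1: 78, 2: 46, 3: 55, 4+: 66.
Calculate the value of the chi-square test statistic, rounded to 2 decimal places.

0: (62 − 57)²/57 = 25/57 = 0.439
1: (62 − 78)²/78 = 256/78 = 3.282
2: (45 − 46)²/46 = 1/46 = 0.022
3: (69 − 55)²/55 = 196/55 = 3.564
4+: (64 − 66)²/66 = 4/66 = 0.061
Sum = 7.37

7.37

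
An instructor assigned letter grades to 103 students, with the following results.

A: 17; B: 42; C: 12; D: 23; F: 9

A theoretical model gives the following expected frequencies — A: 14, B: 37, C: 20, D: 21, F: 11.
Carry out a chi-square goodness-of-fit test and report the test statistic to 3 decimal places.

5.073

χ² = (17−14)²/14 + (42−37)²/37 + (12−20)²/20 + (23−21)²/21 + (9−11)²/11
   = 0.6429 + 0.6757 + 3.2000 + 0.1905 + 0.3636
Sum = 5.073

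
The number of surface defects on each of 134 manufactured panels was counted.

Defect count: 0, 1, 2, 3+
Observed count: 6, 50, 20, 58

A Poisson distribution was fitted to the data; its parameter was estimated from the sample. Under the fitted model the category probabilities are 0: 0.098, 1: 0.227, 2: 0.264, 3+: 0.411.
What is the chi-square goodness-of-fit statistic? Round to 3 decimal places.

Expected counts E_i = n·p_i: 134×0.098 = 13.132, 134×0.227 = 30.418, 134×0.264 = 35.376, 134×0.411 = 55.074.
0: (6 − 13.132)²/13.132 = 50.865424/13.132 = 3.8734
1: (50 − 30.418)²/30.418 = 383.454724/30.418 = 12.6062
2: (20 − 35.376)²/35.376 = 236.421376/35.376 = 6.6831
3+: (58 − 55.074)²/55.074 = 8.561476/55.074 = 0.1555
Sum = 23.318

23.318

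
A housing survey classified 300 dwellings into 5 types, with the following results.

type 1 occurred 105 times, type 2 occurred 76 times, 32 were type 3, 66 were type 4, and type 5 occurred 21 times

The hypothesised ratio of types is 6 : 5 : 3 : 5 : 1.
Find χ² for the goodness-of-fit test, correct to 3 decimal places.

Ratio total = 20. Expected counts: 300×6/20 = 90, 300×5/20 = 75, 300×3/20 = 45, 300×5/20 = 75, 300×1/20 = 15.
type 1: (105 − 90)²/90 = 225/90 = 2.5000
type 2: (76 − 75)²/75 = 1/75 = 0.0133
type 3: (32 − 45)²/45 = 169/45 = 3.7556
type 4: (66 − 75)²/75 = 81/75 = 1.0800
type 5: (21 − 15)²/15 = 36/15 = 2.4000
Sum = 9.749

9.749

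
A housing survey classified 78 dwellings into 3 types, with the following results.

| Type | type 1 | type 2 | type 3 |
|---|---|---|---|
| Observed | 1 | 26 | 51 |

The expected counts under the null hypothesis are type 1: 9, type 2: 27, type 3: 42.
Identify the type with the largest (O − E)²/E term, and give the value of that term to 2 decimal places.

type 1: (1 − 9)²/9 = 64/9 = 7.111
type 2: (26 − 27)²/27 = 1/27 = 0.037
type 3: (51 − 42)²/42 = 81/42 = 1.929
The largest term is for type 1: 7.11.

type 1, 7.11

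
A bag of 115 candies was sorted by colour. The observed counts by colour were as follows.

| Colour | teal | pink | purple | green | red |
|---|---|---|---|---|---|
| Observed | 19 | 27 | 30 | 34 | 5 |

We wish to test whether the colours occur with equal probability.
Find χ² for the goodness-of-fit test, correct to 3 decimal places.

22.870

Expected count for each of the 5 categories: 115/5 = 23.
χ² = (19−23)²/23 + (27−23)²/23 + (30−23)²/23 + (34−23)²/23 + (5−23)²/23
   = 0.6957 + 0.6957 + 2.1304 + 5.2609 + 14.0870
Sum = 22.870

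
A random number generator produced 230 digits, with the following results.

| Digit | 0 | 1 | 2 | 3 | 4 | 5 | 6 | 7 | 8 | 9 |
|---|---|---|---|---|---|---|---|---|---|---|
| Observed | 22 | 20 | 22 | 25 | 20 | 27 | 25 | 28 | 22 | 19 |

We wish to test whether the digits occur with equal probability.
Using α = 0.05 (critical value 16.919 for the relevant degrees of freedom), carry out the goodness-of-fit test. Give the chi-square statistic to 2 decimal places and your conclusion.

Expected count for each of the 10 categories: 230/10 = 23.
cat         O        E   (O−E)²/E
0          22       23      0.043
1          20       23      0.391
2          22       23      0.043
3          25       23      0.174
4          20       23      0.391
5          27       23      0.696
6          25       23      0.174
7          28       23      1.087
8          22       23      0.043
9          19       23      0.696
Sum = 3.74
df = 9. Since 3.74 < 16.919, we do not reject H₀.

3.74; do not reject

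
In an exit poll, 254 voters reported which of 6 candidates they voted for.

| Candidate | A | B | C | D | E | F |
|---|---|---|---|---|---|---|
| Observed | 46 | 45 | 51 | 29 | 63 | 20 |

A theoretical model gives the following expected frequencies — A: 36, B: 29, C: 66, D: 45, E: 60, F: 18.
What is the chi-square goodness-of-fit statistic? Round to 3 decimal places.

21.076

cat         O        E   (O−E)²/E
A          46       36     2.7778
B          45       29     8.8276
C          51       66     3.4091
D          29       45     5.6889
E          63       60     0.1500
F          20       18     0.2222
Sum = 21.076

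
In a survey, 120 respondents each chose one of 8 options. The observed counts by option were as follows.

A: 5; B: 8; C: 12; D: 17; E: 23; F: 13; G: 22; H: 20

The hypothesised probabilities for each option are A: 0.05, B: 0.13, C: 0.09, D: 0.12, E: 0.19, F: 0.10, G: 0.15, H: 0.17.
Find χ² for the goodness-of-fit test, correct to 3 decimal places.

Expected counts E_i = n·p_i: 120×0.05 = 6, 120×0.13 = 15.6, 120×0.09 = 10.8, 120×0.12 = 14.4, 120×0.19 = 22.8, 120×0.10 = 12, 120×0.15 = 18, 120×0.17 = 20.4.
cat         O        E   (O−E)²/E
A           5        6     0.1667
B           8     15.6     3.7026
C          12     10.8     0.1333
D          17     14.4     0.4694
E          23     22.8     0.0018
F          13       12     0.0833
G          22       18     0.8889
H          20     20.4     0.0078
Sum = 5.454

5.454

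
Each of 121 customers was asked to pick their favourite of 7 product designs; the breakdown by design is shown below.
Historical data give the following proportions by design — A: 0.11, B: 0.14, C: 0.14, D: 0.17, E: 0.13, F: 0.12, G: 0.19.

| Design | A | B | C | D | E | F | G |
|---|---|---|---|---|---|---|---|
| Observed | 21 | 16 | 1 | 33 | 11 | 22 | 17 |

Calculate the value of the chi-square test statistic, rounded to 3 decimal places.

33.842

Expected counts E_i = n·p_i: 121×0.11 = 13.31, 121×0.14 = 16.94, 121×0.14 = 16.94, 121×0.17 = 20.57, 121×0.13 = 15.73, 121×0.12 = 14.52, 121×0.19 = 22.99.
cat         O        E   (O−E)²/E
A          21    13.31     4.4430
B          16    16.94     0.0522
C           1    16.94    14.9990
D          33    20.57     7.5112
E          11    15.73     1.4223
F          22    14.52     3.8533
G          17    22.99     1.5607
Sum = 33.842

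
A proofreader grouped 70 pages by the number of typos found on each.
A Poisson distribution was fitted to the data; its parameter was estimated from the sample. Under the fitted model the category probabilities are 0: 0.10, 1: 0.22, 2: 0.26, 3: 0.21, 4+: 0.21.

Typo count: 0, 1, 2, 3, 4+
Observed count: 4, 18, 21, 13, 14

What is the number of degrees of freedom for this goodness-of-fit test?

3

There are k = 5 categories and 1 parameter estimated from the data, so df = 5 − 1 − 1 = 3.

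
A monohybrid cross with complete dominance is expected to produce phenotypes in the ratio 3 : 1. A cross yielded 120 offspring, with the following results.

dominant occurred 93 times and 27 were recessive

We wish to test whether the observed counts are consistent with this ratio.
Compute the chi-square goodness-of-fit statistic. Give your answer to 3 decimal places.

Ratio total = 4. Expected counts: 120×3/4 = 90, 120×1/4 = 30.
dominant: (93 − 90)²/90 = 9/90 = 0.1000
recessive: (27 − 30)²/30 = 9/30 = 0.3000
Sum = 0.400

0.400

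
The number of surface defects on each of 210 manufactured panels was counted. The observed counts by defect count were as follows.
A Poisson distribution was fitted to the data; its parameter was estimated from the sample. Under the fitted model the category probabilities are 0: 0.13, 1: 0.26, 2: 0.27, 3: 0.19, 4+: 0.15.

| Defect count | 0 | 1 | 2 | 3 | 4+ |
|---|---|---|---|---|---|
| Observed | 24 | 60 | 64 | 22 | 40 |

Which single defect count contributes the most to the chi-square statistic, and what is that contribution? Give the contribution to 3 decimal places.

3, 8.030

Expected counts E_i = n·p_i: 210×0.13 = 27.3, 210×0.26 = 54.6, 210×0.27 = 56.7, 210×0.19 = 39.9, 210×0.15 = 31.5.
cat         O        E   (O−E)²/E
0          24     27.3     0.3989
1          60     54.6     0.5341
2          64     56.7     0.9399
3          22     39.9     8.0303
4+         40     31.5     2.2937
The largest term is for 3: 8.030.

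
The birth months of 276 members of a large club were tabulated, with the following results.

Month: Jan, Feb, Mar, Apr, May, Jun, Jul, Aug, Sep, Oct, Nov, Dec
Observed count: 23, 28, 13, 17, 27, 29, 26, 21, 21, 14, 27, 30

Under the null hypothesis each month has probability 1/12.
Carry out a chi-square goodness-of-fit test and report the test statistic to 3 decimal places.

Under H₀ each category has probability 1/12, so each expected count is 276/12 = 23.
cat         O        E   (O−E)²/E
Jan        23       23     0.0000
Feb        28       23     1.0870
Mar        13       23     4.3478
Apr        17       23     1.5652
May        27       23     0.6957
Jun        29       23     1.5652
Jul        26       23     0.3913
Aug        21       23     0.1739
Sep        21       23     0.1739
Oct        14       23     3.5217
Nov        27       23     0.6957
Dec        30       23     2.1304
Sum = 16.348

16.348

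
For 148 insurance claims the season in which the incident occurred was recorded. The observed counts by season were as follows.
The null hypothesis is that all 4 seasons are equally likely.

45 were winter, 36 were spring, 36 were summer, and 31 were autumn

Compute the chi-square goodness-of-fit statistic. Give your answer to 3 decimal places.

2.757

Expected count for each of the 4 categories: 148/4 = 37.
winter: (45 − 37)²/37 = 64/37 = 1.7297
spring: (36 − 37)²/37 = 1/37 = 0.0270
summer: (36 − 37)²/37 = 1/37 = 0.0270
autumn: (31 − 37)²/37 = 36/37 = 0.9730
Sum = 2.757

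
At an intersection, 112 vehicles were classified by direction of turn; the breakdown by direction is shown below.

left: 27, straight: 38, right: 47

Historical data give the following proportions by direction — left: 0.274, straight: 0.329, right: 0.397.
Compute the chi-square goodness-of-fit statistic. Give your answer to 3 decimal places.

Expected counts E_i = n·p_i: 112×0.274 = 30.688, 112×0.329 = 36.848, 112×0.397 = 44.464.
cat           O        E   (O−E)²/E
left         27   30.688     0.4432
straight     38   36.848     0.0360
right        47   44.464     0.1446
Sum = 0.624

0.624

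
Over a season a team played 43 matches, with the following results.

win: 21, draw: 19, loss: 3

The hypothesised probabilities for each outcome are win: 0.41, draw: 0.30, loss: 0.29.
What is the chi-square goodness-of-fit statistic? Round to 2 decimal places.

10.72

Expected counts E_i = n·p_i: 43×0.41 = 17.63, 43×0.30 = 12.9, 43×0.29 = 12.47.
χ² = (21−17.63)²/17.63 + (19−12.9)²/12.9 + (3−12.47)²/12.47
   = 0.644 + 2.884 + 7.192
Sum = 10.72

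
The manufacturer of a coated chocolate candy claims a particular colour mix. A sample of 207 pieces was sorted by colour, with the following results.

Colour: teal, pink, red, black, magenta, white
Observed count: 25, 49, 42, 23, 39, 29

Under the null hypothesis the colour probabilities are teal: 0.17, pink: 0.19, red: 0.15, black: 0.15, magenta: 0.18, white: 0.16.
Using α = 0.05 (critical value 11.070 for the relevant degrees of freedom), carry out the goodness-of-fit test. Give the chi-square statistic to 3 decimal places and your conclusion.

Expected counts E_i = n·p_i: 207×0.17 = 35.19, 207×0.19 = 39.33, 207×0.15 = 31.05, 207×0.15 = 31.05, 207×0.18 = 37.26, 207×0.16 = 33.12.
χ² = (25−35.19)²/35.19 + (49−39.33)²/39.33 + (42−31.05)²/31.05 + (23−31.05)²/31.05 + (39−37.26)²/37.26 + (29−33.12)²/33.12
   = 2.9507 + 2.3775 + 3.8616 + 2.0870 + 0.0813 + 0.5125
Sum = 11.871
df = 5. Since 11.871 > 11.070, we reject H₀.

11.871; reject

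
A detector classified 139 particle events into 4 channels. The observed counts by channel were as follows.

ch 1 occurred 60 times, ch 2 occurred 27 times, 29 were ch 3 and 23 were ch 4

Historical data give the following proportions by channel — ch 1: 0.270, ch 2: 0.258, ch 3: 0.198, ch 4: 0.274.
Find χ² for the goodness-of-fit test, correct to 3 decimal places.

Expected counts E_i = n·p_i: 139×0.270 = 37.53, 139×0.258 = 35.862, 139×0.198 = 27.522, 139×0.274 = 38.086.
cat         O        E   (O−E)²/E
ch 1       60    37.53    13.4533
ch 2       27   35.862     2.1899
ch 3       29   27.522     0.0794
ch 4       23   38.086     5.9756
Sum = 21.698

21.698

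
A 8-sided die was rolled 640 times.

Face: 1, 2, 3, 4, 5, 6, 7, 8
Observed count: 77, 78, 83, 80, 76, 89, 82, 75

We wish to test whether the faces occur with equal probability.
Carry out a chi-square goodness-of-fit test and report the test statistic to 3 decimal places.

1.850

Expected count for each of the 8 categories: 640/8 = 80.
χ² = (77−80)²/80 + (78−80)²/80 + (83−80)²/80 + (80−80)²/80 + (76−80)²/80 + (89−80)²/80 + (82−80)²/80 + (75−80)²/80
   = 0.1125 + 0.0500 + 0.1125 + 0.0000 + 0.2000 + 1.0125 + 0.0500 + 0.3125
Sum = 1.850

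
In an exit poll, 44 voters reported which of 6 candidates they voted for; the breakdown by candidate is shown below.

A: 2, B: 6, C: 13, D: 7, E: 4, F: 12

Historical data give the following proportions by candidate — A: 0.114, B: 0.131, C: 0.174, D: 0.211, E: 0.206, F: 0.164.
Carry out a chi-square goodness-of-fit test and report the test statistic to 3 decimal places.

Expected counts E_i = n·p_i: 44×0.114 = 5.016, 44×0.131 = 5.764, 44×0.174 = 7.656, 44×0.211 = 9.284, 44×0.206 = 9.064, 44×0.164 = 7.216.
A: (2 − 5.016)²/5.016 = 9.096256/5.016 = 1.8134
B: (6 − 5.764)²/5.764 = 0.055696/5.764 = 0.0097
C: (13 − 7.656)²/7.656 = 28.558336/7.656 = 3.7302
D: (7 − 9.284)²/9.284 = 5.216656/9.284 = 0.5619
E: (4 − 9.064)²/9.064 = 25.644096/9.064 = 2.8292
F: (12 − 7.216)²/7.216 = 22.886656/7.216 = 3.1717
Sum = 12.116

12.116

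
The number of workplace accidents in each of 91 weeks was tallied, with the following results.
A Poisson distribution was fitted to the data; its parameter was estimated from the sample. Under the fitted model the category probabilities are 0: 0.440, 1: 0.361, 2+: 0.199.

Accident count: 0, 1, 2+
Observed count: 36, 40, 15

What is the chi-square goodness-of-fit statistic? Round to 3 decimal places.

2.497

Expected counts E_i = n·p_i: 91×0.440 = 40.04, 91×0.361 = 32.851, 91×0.199 = 18.109.
cat         O        E   (O−E)²/E
0          36    40.04     0.4076
1          40   32.851     1.5558
2+         15   18.109     0.5338
Sum = 2.497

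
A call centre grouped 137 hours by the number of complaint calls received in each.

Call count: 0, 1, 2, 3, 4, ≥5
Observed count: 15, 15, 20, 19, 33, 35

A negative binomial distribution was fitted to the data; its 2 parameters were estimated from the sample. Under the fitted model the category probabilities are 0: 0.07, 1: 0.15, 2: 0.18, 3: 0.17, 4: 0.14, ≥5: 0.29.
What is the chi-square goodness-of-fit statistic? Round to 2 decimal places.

16.74

Expected counts E_i = n·p_i: 137×0.07 = 9.59, 137×0.15 = 20.55, 137×0.18 = 24.66, 137×0.17 = 23.29, 137×0.14 = 19.18, 137×0.29 = 39.73.
cat         O        E   (O−E)²/E
0          15     9.59      3.052
1          15    20.55      1.499
2          20    24.66      0.881
3          19    23.29      0.790
4          33    19.18      9.958
≥5         35    39.73      0.563
Sum = 16.74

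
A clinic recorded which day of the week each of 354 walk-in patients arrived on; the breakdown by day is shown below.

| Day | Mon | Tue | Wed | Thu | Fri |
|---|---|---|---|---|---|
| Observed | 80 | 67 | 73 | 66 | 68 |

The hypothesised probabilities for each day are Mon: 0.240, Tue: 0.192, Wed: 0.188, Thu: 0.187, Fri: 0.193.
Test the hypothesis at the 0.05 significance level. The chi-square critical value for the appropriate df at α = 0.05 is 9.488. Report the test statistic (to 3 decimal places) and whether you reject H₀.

0.930; do not reject

Expected counts E_i = n·p_i: 354×0.240 = 84.96, 354×0.192 = 67.968, 354×0.188 = 66.552, 354×0.187 = 66.198, 354×0.193 = 68.322.
cat         O        E   (O−E)²/E
Mon        80    84.96     0.2896
Tue        67   67.968     0.0138
Wed        73   66.552     0.6247
Thu        66   66.198     0.0006
Fri        68   68.322     0.0015
Sum = 0.930
df = 4. Since 0.930 < 9.488, we do not reject H₀.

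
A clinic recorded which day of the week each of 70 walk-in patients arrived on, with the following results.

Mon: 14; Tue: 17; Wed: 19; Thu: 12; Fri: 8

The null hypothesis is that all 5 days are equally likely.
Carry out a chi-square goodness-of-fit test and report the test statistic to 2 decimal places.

5.29

Expected count for each of the 5 categories: 70/5 = 14.
cat         O        E   (O−E)²/E
Mon        14       14      0.000
Tue        17       14      0.643
Wed        19       14      1.786
Thu        12       14      0.286
Fri         8       14      2.571
Sum = 5.29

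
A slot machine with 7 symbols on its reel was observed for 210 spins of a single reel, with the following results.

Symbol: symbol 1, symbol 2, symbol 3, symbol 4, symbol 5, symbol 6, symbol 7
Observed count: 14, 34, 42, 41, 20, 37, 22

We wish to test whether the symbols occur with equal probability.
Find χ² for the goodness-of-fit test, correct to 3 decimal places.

25.000

Under H₀ each category has probability 1/7, so each expected count is 210/7 = 30.
cat           O        E   (O−E)²/E
symbol 1     14       30     8.5333
symbol 2     34       30     0.5333
symbol 3     42       30     4.8000
symbol 4     41       30     4.0333
symbol 5     20       30     3.3333
symbol 6     37       30     1.6333
symbol 7     22       30     2.1333
Sum = 25.000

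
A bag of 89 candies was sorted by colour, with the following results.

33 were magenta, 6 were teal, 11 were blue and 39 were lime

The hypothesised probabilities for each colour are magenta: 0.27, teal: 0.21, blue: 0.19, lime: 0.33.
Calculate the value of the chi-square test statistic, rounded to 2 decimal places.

17.19

Expected counts E_i = n·p_i: 89×0.27 = 24.03, 89×0.21 = 18.69, 89×0.19 = 16.91, 89×0.33 = 29.37.
χ² = (33−24.03)²/24.03 + (6−18.69)²/18.69 + (11−16.91)²/16.91 + (39−29.37)²/29.37
   = 3.348 + 8.616 + 2.066 + 3.158
Sum = 17.19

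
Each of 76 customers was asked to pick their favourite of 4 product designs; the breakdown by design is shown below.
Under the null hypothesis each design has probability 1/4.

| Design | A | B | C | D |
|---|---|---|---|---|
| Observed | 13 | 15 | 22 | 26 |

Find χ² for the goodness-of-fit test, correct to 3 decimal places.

5.789

Under H₀ each category has probability 1/4, so each expected count is 76/4 = 19.
cat         O        E   (O−E)²/E
A          13       19     1.8947
B          15       19     0.8421
C          22       19     0.4737
D          26       19     2.5789
Sum = 5.789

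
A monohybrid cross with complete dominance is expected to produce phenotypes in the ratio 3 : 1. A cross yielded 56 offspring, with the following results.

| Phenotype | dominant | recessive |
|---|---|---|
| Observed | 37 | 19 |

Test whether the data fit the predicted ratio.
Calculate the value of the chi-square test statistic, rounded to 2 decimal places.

Ratio total = 4. Expected counts: 56×3/4 = 42, 56×1/4 = 14.
dominant: (37 − 42)²/42 = 25/42 = 0.595
recessive: (19 − 14)²/14 = 25/14 = 1.786
Sum = 2.38

2.38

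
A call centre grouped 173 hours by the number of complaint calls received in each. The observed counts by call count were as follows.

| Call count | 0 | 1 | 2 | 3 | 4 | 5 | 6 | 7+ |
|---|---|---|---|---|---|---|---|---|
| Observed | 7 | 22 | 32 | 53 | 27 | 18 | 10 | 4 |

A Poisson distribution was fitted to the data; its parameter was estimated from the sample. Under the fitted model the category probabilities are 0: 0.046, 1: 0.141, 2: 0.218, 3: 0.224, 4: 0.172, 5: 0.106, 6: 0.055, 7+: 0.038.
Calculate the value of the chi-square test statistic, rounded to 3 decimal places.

Expected counts E_i = n·p_i: 173×0.046 = 7.958, 173×0.141 = 24.393, 173×0.218 = 37.714, 173×0.224 = 38.752, 173×0.172 = 29.756, 173×0.106 = 18.338, 173×0.055 = 9.515, 173×0.038 = 6.574.
cat         O        E   (O−E)²/E
0           7    7.958     0.1153
1          22   24.393     0.2348
2          32   37.714     0.8657
3          53   38.752     5.2386
4          27   29.756     0.2553
5          18   18.338     0.0062
6          10    9.515     0.0247
7+          4    6.574     1.0078
Sum = 7.748

7.748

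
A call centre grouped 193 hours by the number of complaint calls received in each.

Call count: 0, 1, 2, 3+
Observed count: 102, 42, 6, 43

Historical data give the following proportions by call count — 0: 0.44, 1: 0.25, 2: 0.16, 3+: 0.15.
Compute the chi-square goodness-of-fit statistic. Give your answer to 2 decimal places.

31.11

Expected counts E_i = n·p_i: 193×0.44 = 84.92, 193×0.25 = 48.25, 193×0.16 = 30.88, 193×0.15 = 28.95.
0: (102 − 84.92)²/84.92 = 291.7264/84.92 = 3.435
1: (42 − 48.25)²/48.25 = 39.0625/48.25 = 0.810
2: (6 − 30.88)²/30.88 = 619.0144/30.88 = 20.046
3+: (43 − 28.95)²/28.95 = 197.4025/28.95 = 6.819
Sum = 31.11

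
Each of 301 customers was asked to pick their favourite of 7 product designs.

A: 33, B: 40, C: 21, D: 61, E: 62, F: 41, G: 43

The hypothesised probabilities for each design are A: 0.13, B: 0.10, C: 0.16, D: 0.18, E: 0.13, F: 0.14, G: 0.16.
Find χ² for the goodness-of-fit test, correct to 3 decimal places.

Expected counts E_i = n·p_i: 301×0.13 = 39.13, 301×0.10 = 30.1, 301×0.16 = 48.16, 301×0.18 = 54.18, 301×0.13 = 39.13, 301×0.14 = 42.14, 301×0.16 = 48.16.
cat         O        E   (O−E)²/E
A          33    39.13     0.9603
B          40     30.1     3.2561
C          21    48.16    15.3170
D          61    54.18     0.8585
E          62    39.13    13.3666
F          41    42.14     0.0308
G          43    48.16     0.5529
Sum = 34.342

34.342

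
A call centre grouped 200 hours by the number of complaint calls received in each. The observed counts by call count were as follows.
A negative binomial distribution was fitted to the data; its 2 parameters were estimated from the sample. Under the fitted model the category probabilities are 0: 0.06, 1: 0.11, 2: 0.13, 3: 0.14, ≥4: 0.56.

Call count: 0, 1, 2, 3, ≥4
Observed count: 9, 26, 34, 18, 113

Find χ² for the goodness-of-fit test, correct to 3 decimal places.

Expected counts E_i = n·p_i: 200×0.06 = 12, 200×0.11 = 22, 200×0.13 = 26, 200×0.14 = 28, 200×0.56 = 112.
0: (9 − 12)²/12 = 9/12 = 0.7500
1: (26 − 22)²/22 = 16/22 = 0.7273
2: (34 − 26)²/26 = 64/26 = 2.4615
3: (18 − 28)²/28 = 100/28 = 3.5714
≥4: (113 − 112)²/112 = 1/112 = 0.0089
Sum = 7.519

7.519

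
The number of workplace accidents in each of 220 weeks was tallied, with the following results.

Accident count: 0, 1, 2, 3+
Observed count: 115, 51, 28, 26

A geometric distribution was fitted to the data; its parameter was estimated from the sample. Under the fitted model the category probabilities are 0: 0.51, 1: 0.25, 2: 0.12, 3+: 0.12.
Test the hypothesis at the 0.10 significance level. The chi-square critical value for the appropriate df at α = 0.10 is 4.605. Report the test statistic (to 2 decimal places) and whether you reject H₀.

Expected counts E_i = n·p_i: 220×0.51 = 112.2, 220×0.25 = 55, 220×0.12 = 26.4, 220×0.12 = 26.4.
χ² = (115−112.2)²/112.2 + (51−55)²/55 + (28−26.4)²/26.4 + (26−26.4)²/26.4
   = 0.070 + 0.291 + 0.097 + 0.006
Sum = 0.46
df = 2. Since 0.46 < 4.605, we do not reject H₀.

0.46; do not reject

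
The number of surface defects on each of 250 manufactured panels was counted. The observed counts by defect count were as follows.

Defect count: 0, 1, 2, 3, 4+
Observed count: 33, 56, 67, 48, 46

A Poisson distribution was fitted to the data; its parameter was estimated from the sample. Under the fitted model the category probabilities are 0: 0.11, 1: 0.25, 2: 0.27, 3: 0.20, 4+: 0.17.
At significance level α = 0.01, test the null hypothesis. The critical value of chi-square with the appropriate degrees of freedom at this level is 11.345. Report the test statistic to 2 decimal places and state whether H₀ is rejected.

2.15; do not reject

Expected counts E_i = n·p_i: 250×0.11 = 27.5, 250×0.25 = 62.5, 250×0.27 = 67.5, 250×0.20 = 50, 250×0.17 = 42.5.
0: (33 − 27.5)²/27.5 = 30.25/27.5 = 1.100
1: (56 − 62.5)²/62.5 = 42.25/62.5 = 0.676
2: (67 − 67.5)²/67.5 = 0.25/67.5 = 0.004
3: (48 − 50)²/50 = 4/50 = 0.080
4+: (46 − 42.5)²/42.5 = 12.25/42.5 = 0.288
Sum = 2.15
df = 3. Since 2.15 < 11.345, we do not reject H₀.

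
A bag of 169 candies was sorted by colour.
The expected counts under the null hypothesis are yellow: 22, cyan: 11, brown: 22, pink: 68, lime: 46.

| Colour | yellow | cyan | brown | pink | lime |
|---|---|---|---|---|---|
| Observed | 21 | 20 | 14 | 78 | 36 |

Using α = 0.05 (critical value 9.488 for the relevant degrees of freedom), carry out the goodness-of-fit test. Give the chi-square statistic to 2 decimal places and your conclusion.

χ² = (21−22)²/22 + (20−11)²/11 + (14−22)²/22 + (78−68)²/68 + (36−46)²/46
   = 0.045 + 7.364 + 2.909 + 1.471 + 2.174
Sum = 13.96
df = 4. Since 13.96 > 9.488, we reject H₀.

13.96; reject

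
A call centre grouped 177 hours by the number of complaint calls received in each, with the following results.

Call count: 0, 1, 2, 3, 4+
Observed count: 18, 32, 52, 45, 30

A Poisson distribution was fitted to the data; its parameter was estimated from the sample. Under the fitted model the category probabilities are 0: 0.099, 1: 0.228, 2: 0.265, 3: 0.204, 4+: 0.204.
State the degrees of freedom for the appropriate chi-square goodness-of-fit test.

There are k = 5 categories and 1 parameter estimated from the data, so df = 5 − 1 − 1 = 3.

3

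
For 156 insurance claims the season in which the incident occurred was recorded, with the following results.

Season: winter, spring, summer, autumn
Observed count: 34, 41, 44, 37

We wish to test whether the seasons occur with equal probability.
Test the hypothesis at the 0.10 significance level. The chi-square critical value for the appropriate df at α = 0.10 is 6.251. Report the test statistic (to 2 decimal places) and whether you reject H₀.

Expected count for each of the 4 categories: 156/4 = 39.
winter: (34 − 39)²/39 = 25/39 = 0.641
spring: (41 − 39)²/39 = 4/39 = 0.103
summer: (44 − 39)²/39 = 25/39 = 0.641
autumn: (37 − 39)²/39 = 4/39 = 0.103
Sum = 1.49
df = 3. Since 1.49 < 6.251, we do not reject H₀.

1.49; do not reject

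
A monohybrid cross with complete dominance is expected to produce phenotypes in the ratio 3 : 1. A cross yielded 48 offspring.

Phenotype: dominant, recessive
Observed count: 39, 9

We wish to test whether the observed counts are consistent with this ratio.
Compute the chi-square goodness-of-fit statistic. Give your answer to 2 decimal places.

1.00

Ratio total = 4. Expected counts: 48×3/4 = 36, 48×1/4 = 12.
χ² = (39−36)²/36 + (9−12)²/12
   = 0.250 + 0.750
Sum = 1.00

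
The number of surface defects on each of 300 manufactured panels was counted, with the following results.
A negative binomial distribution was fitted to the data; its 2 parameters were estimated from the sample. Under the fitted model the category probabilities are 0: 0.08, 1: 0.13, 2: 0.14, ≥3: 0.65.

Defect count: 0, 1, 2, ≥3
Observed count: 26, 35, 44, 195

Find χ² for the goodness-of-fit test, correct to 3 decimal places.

Expected counts E_i = n·p_i: 300×0.08 = 24, 300×0.13 = 39, 300×0.14 = 42, 300×0.65 = 195.
χ² = (26−24)²/24 + (35−39)²/39 + (44−42)²/42 + (195−195)²/195
   = 0.1667 + 0.4103 + 0.0952 + 0.0000
Sum = 0.672

0.672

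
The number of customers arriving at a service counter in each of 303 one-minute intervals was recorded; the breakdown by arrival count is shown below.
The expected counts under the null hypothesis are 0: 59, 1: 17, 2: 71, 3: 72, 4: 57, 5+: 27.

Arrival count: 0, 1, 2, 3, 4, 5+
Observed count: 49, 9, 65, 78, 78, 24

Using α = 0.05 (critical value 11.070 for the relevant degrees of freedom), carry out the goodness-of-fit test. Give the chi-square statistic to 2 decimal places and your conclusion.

cat         O        E   (O−E)²/E
0          49       59      1.695
1           9       17      3.765
2          65       71      0.507
3          78       72      0.500
4          78       57      7.737
5+         24       27      0.333
Sum = 14.54
df = 5. Since 14.54 > 11.070, we reject H₀.

14.54; reject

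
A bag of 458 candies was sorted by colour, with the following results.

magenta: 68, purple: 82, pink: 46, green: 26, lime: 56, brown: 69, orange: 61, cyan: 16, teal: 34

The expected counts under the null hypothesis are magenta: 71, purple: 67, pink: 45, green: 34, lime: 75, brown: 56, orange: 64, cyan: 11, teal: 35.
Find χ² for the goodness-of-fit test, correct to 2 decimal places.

cat          O        E   (O−E)²/E
magenta     68       71      0.127
purple      82       67      3.358
pink        46       45      0.022
green       26       34      1.882
lime        56       75      4.813
brown       69       56      3.018
orange      61       64      0.141
cyan        16       11      2.273
teal        34       35      0.029
Sum = 15.66

15.66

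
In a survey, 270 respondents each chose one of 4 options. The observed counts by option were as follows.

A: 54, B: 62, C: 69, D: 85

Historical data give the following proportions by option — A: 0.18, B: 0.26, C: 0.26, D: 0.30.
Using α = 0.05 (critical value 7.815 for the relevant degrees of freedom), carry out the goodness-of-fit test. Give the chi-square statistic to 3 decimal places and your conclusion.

1.776; do not reject

Expected counts E_i = n·p_i: 270×0.18 = 48.6, 270×0.26 = 70.2, 270×0.26 = 70.2, 270×0.30 = 81.
χ² = (54−48.6)²/48.6 + (62−70.2)²/70.2 + (69−70.2)²/70.2 + (85−81)²/81
   = 0.6000 + 0.9578 + 0.0205 + 0.1975
Sum = 1.776
df = 3. Since 1.776 < 7.815, we do not reject H₀.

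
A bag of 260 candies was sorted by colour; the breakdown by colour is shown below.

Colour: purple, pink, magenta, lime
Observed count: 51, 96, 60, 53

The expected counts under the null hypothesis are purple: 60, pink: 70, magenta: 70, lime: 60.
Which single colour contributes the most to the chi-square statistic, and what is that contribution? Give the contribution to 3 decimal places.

cat          O        E   (O−E)²/E
purple      51       60     1.3500
pink        96       70     9.6571
magenta     60       70     1.4286
lime        53       60     0.8167
The largest term is for pink: 9.657.

pink, 9.657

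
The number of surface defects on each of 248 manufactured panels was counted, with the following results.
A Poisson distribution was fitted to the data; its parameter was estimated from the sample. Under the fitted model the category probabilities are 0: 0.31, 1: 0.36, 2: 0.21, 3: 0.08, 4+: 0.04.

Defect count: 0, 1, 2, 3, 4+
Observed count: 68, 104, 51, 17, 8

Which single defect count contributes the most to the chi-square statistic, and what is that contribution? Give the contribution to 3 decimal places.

1, 2.427

Expected counts E_i = n·p_i: 248×0.31 = 76.88, 248×0.36 = 89.28, 248×0.21 = 52.08, 248×0.08 = 19.84, 248×0.04 = 9.92.
cat         O        E   (O−E)²/E
0          68    76.88     1.0257
1         104    89.28     2.4270
2          51    52.08     0.0224
3          17    19.84     0.4065
4+          8     9.92     0.3716
The largest term is for 1: 2.427.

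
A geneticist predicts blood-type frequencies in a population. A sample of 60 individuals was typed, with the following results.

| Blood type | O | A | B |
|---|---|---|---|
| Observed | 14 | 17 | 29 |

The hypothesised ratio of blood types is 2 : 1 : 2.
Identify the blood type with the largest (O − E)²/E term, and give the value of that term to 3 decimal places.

O, 4.167

Ratio total = 5. Expected counts: 60×2/5 = 24, 60×1/5 = 12, 60×2/5 = 24.
χ² = (14−24)²/24 + (17−12)²/12 + (29−24)²/24
   = 4.1667 + 2.0833 + 1.0417
The largest term is for O: 4.167.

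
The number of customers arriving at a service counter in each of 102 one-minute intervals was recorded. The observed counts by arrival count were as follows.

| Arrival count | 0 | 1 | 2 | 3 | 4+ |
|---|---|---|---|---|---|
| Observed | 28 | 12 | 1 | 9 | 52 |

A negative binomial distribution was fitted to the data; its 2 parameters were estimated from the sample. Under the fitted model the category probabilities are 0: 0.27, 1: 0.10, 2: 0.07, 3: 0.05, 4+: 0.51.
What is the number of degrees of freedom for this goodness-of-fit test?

There are k = 5 categories and 2 parameters estimated from the data, so df = 5 − 1 − 2 = 2.

2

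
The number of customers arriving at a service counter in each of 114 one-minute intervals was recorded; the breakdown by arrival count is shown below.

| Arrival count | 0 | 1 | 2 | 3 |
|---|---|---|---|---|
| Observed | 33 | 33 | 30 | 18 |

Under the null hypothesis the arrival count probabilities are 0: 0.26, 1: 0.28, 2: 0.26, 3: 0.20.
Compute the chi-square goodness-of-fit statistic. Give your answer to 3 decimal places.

Expected counts E_i = n·p_i: 114×0.26 = 29.64, 114×0.28 = 31.92, 114×0.26 = 29.64, 114×0.20 = 22.8.
χ² = (33−29.64)²/29.64 + (33−31.92)²/31.92 + (30−29.64)²/29.64 + (18−22.8)²/22.8
   = 0.3809 + 0.0365 + 0.0044 + 1.0105
Sum = 1.432

1.432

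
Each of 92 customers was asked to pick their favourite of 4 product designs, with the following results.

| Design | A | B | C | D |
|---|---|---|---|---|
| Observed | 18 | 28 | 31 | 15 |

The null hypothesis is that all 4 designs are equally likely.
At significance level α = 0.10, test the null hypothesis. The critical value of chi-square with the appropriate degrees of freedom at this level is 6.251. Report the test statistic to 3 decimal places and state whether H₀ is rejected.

Expected count for each of the 4 categories: 92/4 = 23.
cat         O        E   (O−E)²/E
A          18       23     1.0870
B          28       23     1.0870
C          31       23     2.7826
D          15       23     2.7826
Sum = 7.739
df = 3. Since 7.739 > 6.251, we reject H₀.

7.739; reject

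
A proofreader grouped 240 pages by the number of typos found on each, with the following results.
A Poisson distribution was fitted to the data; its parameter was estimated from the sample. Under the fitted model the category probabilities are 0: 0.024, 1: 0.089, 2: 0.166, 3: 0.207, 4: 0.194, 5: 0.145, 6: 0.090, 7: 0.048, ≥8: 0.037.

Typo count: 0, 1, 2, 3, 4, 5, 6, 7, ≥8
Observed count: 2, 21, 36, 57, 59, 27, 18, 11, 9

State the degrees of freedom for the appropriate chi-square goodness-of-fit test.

7

There are k = 9 categories and 1 parameter estimated from the data, so df = 9 − 1 − 1 = 7.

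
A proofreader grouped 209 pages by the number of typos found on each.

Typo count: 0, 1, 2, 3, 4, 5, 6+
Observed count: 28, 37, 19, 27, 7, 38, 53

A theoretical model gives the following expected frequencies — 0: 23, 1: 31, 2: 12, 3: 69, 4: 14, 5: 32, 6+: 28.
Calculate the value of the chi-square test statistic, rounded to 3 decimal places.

χ² = (28−23)²/23 + (37−31)²/31 + (19−12)²/12 + (27−69)²/69 + (7−14)²/14 + (38−32)²/32 + (53−28)²/28
   = 1.0870 + 1.1613 + 4.0833 + 25.5652 + 3.5000 + 1.1250 + 22.3214
Sum = 58.843

58.843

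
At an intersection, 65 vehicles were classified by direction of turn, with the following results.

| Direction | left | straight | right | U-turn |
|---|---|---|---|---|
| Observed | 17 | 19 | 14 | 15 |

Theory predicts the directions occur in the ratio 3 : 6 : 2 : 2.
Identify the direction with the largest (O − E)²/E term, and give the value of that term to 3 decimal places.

straight, 4.033

Ratio total = 13. Expected counts: 65×3/13 = 15, 65×6/13 = 30, 65×2/13 = 10, 65×2/13 = 10.
χ² = (17−15)²/15 + (19−30)²/30 + (14−10)²/10 + (15−10)²/10
   = 0.2667 + 4.0333 + 1.6000 + 2.5000
The largest term is for straight: 4.033.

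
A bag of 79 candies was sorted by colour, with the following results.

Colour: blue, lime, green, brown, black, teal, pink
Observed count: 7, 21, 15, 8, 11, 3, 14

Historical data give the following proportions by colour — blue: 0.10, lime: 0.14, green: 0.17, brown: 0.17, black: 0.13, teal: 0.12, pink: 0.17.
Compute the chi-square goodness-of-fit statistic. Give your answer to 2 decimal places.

15.92

Expected counts E_i = n·p_i: 79×0.10 = 7.9, 79×0.14 = 11.06, 79×0.17 = 13.43, 79×0.17 = 13.43, 79×0.13 = 10.27, 79×0.12 = 9.48, 79×0.17 = 13.43.
cat         O        E   (O−E)²/E
blue        7      7.9      0.103
lime       21    11.06      8.933
green      15    13.43      0.184
brown       8    13.43      2.195
black      11    10.27      0.052
teal        3     9.48      4.429
pink       14    13.43      0.024
Sum = 15.92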